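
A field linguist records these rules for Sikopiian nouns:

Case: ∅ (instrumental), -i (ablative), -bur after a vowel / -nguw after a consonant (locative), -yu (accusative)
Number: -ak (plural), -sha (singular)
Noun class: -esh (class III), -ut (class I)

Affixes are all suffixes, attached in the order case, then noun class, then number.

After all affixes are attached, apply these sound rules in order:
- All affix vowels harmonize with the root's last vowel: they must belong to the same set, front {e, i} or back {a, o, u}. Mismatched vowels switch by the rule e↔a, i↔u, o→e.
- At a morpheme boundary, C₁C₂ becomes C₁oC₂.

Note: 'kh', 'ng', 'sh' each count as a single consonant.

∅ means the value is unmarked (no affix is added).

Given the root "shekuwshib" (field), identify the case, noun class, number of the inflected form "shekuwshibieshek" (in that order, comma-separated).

ablative, class III, plural

Segment: shekuwshib-i-esh-ak.
case: -i → ablative.
noun class: -esh → class III.
number: -ak → plural.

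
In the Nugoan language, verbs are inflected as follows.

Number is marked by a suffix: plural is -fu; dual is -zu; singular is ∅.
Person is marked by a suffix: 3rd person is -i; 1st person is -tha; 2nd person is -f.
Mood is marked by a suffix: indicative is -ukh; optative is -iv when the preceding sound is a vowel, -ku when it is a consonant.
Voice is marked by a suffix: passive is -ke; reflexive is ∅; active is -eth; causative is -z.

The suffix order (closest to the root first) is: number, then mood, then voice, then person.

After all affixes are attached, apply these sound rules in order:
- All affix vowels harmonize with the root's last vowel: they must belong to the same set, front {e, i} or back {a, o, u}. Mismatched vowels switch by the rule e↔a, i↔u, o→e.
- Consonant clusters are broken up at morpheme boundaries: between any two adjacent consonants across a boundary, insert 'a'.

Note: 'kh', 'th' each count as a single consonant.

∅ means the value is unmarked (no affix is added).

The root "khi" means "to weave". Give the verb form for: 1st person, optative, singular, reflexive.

number = singular: zero marking, form stays khi.
Attach mood optative -iv (after vowel 'i') → khiiv.
voice = reflexive: zero marking, form stays khiiv.
Attach person 1st person -tha → khiivtha.
Apply vowel harmony: khiivtha → khiivthe.
Apply epenthesis: khiivthe → khiivathe.

khiivathe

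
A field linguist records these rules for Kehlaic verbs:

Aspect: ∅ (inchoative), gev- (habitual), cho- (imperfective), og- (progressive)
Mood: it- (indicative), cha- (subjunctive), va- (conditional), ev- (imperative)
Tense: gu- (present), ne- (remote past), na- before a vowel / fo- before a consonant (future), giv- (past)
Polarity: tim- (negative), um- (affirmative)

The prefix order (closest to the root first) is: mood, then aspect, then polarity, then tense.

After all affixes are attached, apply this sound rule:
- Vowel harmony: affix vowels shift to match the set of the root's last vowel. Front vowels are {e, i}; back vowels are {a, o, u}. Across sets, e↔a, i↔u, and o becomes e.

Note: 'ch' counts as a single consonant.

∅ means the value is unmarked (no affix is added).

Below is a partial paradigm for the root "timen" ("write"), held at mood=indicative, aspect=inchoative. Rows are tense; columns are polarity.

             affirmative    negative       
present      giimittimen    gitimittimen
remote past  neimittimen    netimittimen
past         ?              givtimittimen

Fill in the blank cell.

givimittimen

Attach mood indicative it- → ittimen.
aspect = inchoative: zero marking, form stays ittimen.
Attach polarity affirmative um- → umittimen.
Attach tense past giv- → givumittimen.
Apply vowel harmony: givumittimen → givimittimen.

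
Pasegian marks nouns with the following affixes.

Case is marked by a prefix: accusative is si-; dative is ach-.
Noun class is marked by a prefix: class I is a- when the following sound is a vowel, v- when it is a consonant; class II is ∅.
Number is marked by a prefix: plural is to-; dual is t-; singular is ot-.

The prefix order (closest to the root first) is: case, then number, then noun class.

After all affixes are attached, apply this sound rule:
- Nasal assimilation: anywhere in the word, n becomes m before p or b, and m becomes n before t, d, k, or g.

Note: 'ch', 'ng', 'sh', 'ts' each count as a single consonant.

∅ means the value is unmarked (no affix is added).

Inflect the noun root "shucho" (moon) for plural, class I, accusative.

Attach case accusative si- → sishucho.
Attach number plural to- → tosishucho.
Attach noun class class I v- (before consonant 't') → vtosishucho.
Nasal assimilation: no change.

vtosishucho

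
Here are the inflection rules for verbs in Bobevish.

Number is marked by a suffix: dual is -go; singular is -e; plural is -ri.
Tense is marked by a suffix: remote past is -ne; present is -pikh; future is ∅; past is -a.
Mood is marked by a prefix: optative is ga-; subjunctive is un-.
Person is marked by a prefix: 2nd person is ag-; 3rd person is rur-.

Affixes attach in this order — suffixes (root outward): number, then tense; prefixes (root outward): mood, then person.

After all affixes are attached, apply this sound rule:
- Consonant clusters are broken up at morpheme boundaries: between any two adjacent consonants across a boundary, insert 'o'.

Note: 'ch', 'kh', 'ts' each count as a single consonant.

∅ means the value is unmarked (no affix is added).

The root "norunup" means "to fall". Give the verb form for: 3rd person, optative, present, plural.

ruroganorunuporipikh

Attach number plural -ri → norunupri.
Attach mood optative ga- → ganorunupri.
Attach tense present -pikh → ganorunupripikh.
Attach person 3rd person rur- → rurganorunupripikh.
Apply epenthesis: rurganorunupripikh → ruroganorunuporipikh.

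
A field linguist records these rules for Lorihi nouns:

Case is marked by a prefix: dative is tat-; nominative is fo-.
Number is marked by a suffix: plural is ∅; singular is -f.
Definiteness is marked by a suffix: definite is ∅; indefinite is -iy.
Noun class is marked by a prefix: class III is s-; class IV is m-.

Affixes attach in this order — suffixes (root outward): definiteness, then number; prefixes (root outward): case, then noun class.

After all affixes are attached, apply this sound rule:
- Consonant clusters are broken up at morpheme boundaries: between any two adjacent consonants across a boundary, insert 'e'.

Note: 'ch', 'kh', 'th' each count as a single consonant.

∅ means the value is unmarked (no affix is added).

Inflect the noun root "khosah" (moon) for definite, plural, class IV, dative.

definiteness = definite: zero marking, form stays khosah.
number = plural: zero marking, form stays khosah.
Attach case dative tat- → tatkhosah.
Attach noun class class IV m- → mtatkhosah.
Apply epenthesis: mtatkhosah → metatekhosah.

metatekhosah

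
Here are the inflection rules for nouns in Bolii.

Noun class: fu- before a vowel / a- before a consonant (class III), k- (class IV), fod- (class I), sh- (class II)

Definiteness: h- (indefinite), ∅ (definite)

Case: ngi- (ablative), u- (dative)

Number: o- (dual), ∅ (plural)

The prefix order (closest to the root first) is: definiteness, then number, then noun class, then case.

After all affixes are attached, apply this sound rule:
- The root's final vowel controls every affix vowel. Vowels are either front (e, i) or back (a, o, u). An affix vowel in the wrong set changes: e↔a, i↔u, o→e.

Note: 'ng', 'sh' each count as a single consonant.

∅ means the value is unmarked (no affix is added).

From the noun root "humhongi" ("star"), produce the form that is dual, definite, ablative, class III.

definiteness = definite: zero marking, form stays humhongi.
Attach number dual o- → ohumhongi.
Attach noun class class III fu- (before vowel 'o') → fuohumhongi.
Attach case ablative ngi- → ngifuohumhongi.
Apply vowel harmony: ngifuohumhongi → ngifiehumhongi.

ngifiehumhongi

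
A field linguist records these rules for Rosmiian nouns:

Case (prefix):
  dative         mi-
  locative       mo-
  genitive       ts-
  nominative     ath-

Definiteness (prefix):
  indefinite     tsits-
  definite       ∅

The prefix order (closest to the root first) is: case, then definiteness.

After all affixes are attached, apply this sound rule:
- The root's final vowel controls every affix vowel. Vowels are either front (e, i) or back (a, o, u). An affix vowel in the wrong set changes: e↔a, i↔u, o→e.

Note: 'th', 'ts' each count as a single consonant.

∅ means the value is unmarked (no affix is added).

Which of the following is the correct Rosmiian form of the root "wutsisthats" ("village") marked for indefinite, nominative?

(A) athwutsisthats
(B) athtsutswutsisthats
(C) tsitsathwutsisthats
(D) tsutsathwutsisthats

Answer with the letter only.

D

Attach case nominative ath- → athwutsisthats.
Attach definiteness indefinite tsits- → tsitsathwutsisthats.
Apply vowel harmony: tsitsathwutsisthats → tsutsathwutsisthats.
So the correct form is tsutsathwutsisthats, option (D).
(C) tsitsathwutsisthats is wrong: it fails to apply the sound rule(s).
(B) athtsutswutsisthats is wrong: it has the affixes in the wrong order.
(A) athwutsisthats is wrong: it uses definite instead of indefinite for definiteness.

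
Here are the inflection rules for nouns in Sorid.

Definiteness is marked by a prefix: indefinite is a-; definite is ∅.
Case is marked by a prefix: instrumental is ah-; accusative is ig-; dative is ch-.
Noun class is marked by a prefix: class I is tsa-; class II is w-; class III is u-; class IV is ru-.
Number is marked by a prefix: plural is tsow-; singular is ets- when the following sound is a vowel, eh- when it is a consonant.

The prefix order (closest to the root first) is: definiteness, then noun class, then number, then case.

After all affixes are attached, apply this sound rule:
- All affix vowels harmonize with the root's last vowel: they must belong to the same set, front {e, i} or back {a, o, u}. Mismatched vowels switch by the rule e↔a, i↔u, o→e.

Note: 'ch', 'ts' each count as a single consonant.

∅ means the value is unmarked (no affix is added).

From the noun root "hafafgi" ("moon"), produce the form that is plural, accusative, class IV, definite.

definiteness = definite: zero marking, form stays hafafgi.
Attach noun class class IV ru- → ruhafafgi.
Attach number plural tsow- → tsowruhafafgi.
Attach case accusative ig- → igtsowruhafafgi.
Apply vowel harmony: igtsowruhafafgi → igtsewrihafafgi.

igtsewrihafafgi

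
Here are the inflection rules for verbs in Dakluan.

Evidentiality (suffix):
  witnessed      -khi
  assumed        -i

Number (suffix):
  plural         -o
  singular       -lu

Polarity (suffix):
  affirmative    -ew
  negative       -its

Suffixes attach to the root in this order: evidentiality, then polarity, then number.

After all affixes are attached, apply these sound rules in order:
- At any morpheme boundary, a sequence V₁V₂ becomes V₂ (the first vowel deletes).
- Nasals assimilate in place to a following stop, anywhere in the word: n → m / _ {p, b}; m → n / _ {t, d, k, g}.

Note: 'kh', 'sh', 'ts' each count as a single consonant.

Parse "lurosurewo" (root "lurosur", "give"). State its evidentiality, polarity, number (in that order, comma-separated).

assumed, affirmative, plural

Segment: lurosur-i-ew-o.
evidentiality: -i → assumed.
polarity: -ew → affirmative.
number: -o → plural.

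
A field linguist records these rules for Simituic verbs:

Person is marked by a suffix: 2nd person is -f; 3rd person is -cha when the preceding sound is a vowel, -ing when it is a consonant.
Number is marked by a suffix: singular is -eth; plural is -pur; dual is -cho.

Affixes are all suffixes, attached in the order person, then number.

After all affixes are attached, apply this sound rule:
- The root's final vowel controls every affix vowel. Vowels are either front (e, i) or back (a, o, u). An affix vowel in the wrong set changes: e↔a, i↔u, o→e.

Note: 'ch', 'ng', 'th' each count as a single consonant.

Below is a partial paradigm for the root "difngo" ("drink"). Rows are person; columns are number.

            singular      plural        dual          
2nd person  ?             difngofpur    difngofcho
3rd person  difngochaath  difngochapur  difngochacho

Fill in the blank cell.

Attach person 2nd person -f → difngof.
Attach number singular -eth → difngofeth.
Apply vowel harmony: difngofeth → difngofath.

difngofath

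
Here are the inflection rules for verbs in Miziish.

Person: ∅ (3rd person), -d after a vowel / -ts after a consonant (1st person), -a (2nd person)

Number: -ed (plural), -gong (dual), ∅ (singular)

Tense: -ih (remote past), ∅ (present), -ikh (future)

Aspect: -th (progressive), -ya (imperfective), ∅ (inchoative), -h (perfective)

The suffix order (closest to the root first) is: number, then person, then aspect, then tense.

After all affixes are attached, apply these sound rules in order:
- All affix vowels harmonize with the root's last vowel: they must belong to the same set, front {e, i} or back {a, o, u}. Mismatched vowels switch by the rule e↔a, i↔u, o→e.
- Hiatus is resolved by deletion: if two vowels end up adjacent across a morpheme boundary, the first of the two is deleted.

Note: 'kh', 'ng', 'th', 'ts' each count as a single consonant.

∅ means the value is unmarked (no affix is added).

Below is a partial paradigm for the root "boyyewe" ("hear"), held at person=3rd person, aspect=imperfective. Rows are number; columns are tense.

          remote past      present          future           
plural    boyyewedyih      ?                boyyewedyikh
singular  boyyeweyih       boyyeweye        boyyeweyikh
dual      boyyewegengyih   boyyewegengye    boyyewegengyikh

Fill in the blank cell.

Attach number plural -ed → boyyeweed.
person = 3rd person: zero marking, form stays boyyeweed.
Attach aspect imperfective -ya → boyyeweedya.
tense = present: zero marking, form stays boyyeweedya.
Apply vowel harmony: boyyeweedya → boyyeweedye.
Apply vowel deletion: boyyeweedye → boyyewedye.

boyyewedye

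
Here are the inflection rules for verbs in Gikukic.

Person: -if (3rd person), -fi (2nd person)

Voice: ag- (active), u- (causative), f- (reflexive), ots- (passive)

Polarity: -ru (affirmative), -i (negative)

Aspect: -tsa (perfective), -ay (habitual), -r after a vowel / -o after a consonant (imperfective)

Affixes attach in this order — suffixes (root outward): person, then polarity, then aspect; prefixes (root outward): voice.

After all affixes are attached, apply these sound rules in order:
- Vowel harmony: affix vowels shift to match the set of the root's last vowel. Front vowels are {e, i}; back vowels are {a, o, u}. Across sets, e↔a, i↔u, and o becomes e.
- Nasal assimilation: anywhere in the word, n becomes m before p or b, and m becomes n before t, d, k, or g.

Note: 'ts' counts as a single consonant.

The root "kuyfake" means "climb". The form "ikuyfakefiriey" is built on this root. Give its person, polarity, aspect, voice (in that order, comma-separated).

2nd person, affirmative, habitual, causative

Segment: u-kuyfake-fi-ru-ay.
person: -fi → 2nd person.
polarity: -ru → affirmative.
aspect: -ay → habitual.
voice: u- → causative.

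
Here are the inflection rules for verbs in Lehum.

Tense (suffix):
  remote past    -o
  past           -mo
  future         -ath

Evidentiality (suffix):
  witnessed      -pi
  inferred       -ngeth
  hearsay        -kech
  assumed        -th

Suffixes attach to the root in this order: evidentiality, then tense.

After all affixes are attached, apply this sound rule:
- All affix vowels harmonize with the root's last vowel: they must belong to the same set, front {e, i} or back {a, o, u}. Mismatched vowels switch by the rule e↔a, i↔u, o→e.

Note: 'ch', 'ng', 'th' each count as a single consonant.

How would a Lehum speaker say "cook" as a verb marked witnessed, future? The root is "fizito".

Attach evidentiality witnessed -pi → fizitopi.
Attach tense future -ath → fizitopiath.
Apply vowel harmony: fizitopiath → fizitopuath.

fizitopuath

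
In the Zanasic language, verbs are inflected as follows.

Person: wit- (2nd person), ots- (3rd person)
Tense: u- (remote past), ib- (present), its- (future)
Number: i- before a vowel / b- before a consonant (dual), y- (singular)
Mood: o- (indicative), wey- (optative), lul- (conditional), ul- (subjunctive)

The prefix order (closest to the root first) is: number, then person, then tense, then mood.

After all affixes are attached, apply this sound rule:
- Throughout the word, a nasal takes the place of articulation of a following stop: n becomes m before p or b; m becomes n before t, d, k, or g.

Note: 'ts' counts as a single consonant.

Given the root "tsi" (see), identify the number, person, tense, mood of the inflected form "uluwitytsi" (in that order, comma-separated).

singular, 2nd person, remote past, subjunctive

Segment: ul-u-wit-y-tsi.
number: y- → singular.
person: wit- → 2nd person.
tense: u- → remote past.
mood: ul- → subjunctive.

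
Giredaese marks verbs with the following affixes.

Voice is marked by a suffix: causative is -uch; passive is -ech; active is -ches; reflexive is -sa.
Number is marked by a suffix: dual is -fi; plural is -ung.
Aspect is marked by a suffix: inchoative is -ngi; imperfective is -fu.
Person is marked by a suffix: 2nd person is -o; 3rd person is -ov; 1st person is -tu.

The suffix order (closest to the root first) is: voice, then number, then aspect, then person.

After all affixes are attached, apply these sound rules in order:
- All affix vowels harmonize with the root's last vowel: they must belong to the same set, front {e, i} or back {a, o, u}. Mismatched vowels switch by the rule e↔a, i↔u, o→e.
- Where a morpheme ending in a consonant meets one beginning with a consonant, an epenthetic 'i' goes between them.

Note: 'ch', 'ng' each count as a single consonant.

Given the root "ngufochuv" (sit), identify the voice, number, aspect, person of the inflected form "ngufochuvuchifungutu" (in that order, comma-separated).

causative, dual, inchoative, 1st person

Segment: ngufochuv-uch-fi-ngi-tu.
voice: -uch → causative.
number: -fi → dual.
aspect: -ngi → inchoative.
person: -tu → 1st person.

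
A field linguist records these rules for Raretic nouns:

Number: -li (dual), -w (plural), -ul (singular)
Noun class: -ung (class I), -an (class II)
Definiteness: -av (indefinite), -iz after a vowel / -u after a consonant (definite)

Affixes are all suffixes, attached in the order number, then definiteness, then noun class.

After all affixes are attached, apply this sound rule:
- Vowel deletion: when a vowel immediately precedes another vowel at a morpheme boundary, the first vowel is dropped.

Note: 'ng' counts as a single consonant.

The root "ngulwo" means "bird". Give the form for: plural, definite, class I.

Attach number plural -w → ngulwow.
Attach definiteness definite -u (after consonant 'w') → ngulwowu.
Attach noun class class I -ung → ngulwowuung.
Apply vowel deletion: ngulwowuung → ngulwowung.

ngulwowung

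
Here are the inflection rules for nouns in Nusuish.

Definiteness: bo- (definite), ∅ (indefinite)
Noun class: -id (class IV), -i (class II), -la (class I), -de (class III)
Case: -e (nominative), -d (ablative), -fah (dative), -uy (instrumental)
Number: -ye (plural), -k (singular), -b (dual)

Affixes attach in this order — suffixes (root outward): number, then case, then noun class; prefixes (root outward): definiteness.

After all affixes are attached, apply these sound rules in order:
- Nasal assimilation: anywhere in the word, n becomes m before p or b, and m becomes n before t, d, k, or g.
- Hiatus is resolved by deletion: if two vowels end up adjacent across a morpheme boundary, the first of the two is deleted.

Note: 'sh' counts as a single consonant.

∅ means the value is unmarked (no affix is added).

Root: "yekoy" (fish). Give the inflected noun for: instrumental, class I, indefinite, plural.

Attach number plural -ye → yekoyye.
Attach case instrumental -uy → yekoyyeuy.
definiteness = indefinite: zero marking, form stays yekoyyeuy.
Attach noun class class I -la → yekoyyeuyla.
Nasal assimilation: no change.
Apply vowel deletion: yekoyyeuyla → yekoyyuyla.

yekoyyuyla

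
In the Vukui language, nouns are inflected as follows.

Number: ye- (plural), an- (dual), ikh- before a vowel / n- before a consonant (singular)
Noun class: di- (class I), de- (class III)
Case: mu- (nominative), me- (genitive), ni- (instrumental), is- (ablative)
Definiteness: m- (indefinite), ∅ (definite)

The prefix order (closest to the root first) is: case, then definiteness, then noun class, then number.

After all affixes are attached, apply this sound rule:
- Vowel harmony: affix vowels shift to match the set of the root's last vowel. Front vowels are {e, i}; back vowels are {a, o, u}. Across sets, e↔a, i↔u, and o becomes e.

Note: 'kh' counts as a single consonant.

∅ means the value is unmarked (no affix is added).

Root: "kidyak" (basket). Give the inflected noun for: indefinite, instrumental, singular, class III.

ndamnukidyak

Attach case instrumental ni- → nikidyak.
Attach definiteness indefinite m- → mnikidyak.
Attach noun class class III de- → demnikidyak.
Attach number singular n- (before consonant 'd') → ndemnikidyak.
Apply vowel harmony: ndemnikidyak → ndamnukidyak.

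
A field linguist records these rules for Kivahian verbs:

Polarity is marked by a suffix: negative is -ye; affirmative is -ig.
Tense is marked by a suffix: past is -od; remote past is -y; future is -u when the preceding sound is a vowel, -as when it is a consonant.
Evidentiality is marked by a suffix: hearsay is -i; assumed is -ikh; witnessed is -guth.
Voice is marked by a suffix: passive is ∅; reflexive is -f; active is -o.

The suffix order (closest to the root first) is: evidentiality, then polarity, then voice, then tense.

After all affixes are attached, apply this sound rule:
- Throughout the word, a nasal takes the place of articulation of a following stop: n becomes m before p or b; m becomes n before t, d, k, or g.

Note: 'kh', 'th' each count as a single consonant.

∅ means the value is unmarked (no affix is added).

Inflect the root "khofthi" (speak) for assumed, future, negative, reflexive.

khofthiikhyefas

Attach evidentiality assumed -ikh → khofthiikh.
Attach polarity negative -ye → khofthiikhye.
Attach voice reflexive -f → khofthiikhyef.
Attach tense future -as (after consonant 'f') → khofthiikhyefas.
Nasal assimilation: no change.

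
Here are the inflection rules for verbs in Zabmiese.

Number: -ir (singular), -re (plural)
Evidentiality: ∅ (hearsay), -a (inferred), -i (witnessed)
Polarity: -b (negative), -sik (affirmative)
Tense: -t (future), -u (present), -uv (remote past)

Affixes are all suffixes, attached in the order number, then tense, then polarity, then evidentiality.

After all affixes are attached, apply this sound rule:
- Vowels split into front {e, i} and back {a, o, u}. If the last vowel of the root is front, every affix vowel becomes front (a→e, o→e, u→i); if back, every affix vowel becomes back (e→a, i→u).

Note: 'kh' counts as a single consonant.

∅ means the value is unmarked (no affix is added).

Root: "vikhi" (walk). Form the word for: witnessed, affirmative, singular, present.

Attach number singular -ir → vikhiir.
Attach tense present -u → vikhiiru.
Attach polarity affirmative -sik → vikhiirusik.
Attach evidentiality witnessed -i → vikhiirusiki.
Apply vowel harmony: vikhiirusiki → vikhiirisiki.

vikhiirisiki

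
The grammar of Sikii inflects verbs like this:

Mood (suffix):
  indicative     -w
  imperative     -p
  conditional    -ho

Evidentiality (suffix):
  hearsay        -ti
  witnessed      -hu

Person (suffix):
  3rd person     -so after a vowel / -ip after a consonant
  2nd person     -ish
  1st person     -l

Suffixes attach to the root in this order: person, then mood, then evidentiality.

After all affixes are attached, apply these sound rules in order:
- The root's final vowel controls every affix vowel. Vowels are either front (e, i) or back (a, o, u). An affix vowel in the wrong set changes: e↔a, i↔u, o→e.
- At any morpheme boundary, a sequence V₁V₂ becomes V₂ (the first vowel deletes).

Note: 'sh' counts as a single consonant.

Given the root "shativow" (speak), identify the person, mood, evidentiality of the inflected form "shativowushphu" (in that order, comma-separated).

2nd person, imperative, witnessed

Segment: shativow-ish-p-hu.
person: -ish → 2nd person.
mood: -p → imperative.
evidentiality: -hu → witnessed.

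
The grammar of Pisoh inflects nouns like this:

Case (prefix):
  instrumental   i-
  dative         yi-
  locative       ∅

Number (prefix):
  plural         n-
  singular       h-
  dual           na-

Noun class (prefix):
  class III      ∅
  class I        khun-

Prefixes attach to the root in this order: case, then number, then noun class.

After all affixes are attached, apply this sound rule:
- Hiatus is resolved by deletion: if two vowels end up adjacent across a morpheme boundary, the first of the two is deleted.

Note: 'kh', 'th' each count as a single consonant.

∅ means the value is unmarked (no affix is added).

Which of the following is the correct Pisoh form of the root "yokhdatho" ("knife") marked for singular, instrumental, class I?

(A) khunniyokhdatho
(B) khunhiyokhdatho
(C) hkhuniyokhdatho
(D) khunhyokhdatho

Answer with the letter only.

B

Attach case instrumental i- → iyokhdatho.
Attach number singular h- → hiyokhdatho.
Attach noun class class I khun- → khunhiyokhdatho.
Vowel deletion: no change.
So the correct form is khunhiyokhdatho, option (B).
(D) khunhyokhdatho is wrong: it uses locative instead of instrumental for case.
(C) hkhuniyokhdatho is wrong: it has the affixes in the wrong order.
(A) khunniyokhdatho is wrong: it uses dual instead of singular for number.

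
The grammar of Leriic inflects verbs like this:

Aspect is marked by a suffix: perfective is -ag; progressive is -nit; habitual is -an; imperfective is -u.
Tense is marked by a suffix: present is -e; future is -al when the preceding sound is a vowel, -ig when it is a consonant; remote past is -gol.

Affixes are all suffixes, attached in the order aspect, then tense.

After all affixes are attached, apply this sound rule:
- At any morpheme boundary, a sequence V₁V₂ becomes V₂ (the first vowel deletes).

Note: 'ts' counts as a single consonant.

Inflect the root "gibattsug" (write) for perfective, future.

Attach aspect perfective -ag → gibattsugag.
Attach tense future -ig (after consonant 'g') → gibattsugagig.
Vowel deletion: no change.

gibattsugagig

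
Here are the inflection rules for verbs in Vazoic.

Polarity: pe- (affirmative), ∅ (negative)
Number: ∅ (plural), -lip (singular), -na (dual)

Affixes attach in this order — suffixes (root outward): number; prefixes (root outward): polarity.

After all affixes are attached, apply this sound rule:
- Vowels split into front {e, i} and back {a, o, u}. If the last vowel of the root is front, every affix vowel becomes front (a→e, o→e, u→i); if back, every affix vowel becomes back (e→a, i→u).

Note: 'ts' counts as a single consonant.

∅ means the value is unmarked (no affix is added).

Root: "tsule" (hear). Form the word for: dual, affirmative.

petsulene

Attach polarity affirmative pe- → petsule.
Attach number dual -na → petsulena.
Apply vowel harmony: petsulena → petsulene.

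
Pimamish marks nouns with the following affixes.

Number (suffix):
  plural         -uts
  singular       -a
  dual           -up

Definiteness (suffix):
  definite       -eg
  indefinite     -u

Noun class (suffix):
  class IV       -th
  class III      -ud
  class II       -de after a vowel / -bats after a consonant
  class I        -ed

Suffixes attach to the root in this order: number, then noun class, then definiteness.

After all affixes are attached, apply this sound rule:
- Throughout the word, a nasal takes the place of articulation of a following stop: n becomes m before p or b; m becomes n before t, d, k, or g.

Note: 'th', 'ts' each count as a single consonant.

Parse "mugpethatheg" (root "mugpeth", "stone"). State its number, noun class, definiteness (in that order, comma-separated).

Segment: mugpeth-a-th-eg.
number: -a → singular.
noun class: -th → class IV.
definiteness: -eg → definite.

singular, class IV, definite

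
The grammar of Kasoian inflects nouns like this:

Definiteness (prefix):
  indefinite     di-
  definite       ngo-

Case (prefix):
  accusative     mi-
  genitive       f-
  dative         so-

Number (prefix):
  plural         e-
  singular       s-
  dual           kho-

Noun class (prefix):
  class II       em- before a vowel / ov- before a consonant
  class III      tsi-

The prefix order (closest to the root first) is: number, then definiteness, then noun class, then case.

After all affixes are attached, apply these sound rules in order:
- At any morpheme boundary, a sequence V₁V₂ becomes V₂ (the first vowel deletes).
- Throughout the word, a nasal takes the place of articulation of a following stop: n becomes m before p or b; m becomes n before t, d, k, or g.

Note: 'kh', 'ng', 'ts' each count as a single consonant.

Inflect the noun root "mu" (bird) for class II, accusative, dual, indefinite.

Attach number dual kho- → khomu.
Attach definiteness indefinite di- → dikhomu.
Attach noun class class II ov- (before consonant 'd') → ovdikhomu.
Attach case accusative mi- → miovdikhomu.
Apply vowel deletion: miovdikhomu → movdikhomu.
Nasal assimilation: no change.

movdikhomu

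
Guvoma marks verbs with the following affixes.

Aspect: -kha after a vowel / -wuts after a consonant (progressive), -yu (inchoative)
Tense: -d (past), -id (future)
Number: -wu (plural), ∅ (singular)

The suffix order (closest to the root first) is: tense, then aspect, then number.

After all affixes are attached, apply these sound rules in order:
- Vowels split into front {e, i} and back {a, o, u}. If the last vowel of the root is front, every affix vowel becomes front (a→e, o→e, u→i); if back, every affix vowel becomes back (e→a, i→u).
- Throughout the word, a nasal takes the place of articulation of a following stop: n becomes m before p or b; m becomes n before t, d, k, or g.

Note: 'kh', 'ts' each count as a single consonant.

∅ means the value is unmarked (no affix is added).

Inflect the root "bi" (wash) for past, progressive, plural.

bidwitswi

Attach tense past -d → bid.
Attach aspect progressive -wuts (after consonant 'd') → bidwuts.
Attach number plural -wu → bidwutswu.
Apply vowel harmony: bidwutswu → bidwitswi.
Nasal assimilation: no change.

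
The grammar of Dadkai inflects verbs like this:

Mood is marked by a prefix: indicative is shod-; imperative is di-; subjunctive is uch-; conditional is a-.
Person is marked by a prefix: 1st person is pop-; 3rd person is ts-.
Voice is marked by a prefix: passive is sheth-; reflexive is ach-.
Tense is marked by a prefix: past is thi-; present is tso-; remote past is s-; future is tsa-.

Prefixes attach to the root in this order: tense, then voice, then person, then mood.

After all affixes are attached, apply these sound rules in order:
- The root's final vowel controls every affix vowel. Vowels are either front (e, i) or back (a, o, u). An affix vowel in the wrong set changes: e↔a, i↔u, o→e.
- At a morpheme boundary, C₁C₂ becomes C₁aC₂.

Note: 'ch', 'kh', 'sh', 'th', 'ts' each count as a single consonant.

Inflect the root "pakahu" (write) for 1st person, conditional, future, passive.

apopashathatsapakahu

Attach tense future tsa- → tsapakahu.
Attach voice passive sheth- → shethtsapakahu.
Attach person 1st person pop- → popshethtsapakahu.
Attach mood conditional a- → apopshethtsapakahu.
Apply vowel harmony: apopshethtsapakahu → apopshathtsapakahu.
Apply epenthesis: apopshathtsapakahu → apopashathatsapakahu.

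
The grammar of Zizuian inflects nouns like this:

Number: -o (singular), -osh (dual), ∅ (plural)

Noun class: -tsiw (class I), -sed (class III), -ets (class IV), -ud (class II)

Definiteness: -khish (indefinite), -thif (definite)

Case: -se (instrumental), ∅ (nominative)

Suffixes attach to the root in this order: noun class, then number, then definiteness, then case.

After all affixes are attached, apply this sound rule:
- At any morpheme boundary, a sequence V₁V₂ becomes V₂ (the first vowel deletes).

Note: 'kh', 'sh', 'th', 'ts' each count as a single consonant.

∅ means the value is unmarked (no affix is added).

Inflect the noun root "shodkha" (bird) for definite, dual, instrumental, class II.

shodkhudoshthifse

Attach noun class class II -ud → shodkhaud.
Attach number dual -osh → shodkhaudosh.
Attach definiteness definite -thif → shodkhaudoshthif.
Attach case instrumental -se → shodkhaudoshthifse.
Apply vowel deletion: shodkhaudoshthifse → shodkhudoshthifse.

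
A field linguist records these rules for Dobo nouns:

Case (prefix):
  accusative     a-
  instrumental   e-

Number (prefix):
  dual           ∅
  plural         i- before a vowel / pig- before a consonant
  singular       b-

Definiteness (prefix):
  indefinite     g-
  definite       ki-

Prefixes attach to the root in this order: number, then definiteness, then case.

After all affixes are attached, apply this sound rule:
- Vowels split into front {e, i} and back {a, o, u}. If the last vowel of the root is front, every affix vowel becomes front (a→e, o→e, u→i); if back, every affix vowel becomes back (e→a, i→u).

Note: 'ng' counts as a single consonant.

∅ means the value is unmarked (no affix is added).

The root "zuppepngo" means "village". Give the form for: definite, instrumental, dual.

akuzuppepngo

number = dual: zero marking, form stays zuppepngo.
Attach definiteness definite ki- → kizuppepngo.
Attach case instrumental e- → ekizuppepngo.
Apply vowel harmony: ekizuppepngo → akuzuppepngo.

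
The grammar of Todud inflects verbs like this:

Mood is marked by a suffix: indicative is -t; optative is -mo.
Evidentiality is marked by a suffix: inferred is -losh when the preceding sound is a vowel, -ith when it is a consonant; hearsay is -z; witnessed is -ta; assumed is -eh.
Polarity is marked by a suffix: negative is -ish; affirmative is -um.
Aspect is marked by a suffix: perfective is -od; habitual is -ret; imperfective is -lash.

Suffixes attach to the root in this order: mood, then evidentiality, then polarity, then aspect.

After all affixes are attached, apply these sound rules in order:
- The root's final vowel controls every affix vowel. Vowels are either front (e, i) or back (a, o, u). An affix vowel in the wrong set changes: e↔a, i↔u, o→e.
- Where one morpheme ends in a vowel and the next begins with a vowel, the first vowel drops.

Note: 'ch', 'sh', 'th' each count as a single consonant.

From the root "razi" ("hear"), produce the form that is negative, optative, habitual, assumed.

razimehishret

Attach mood optative -mo → razimo.
Attach evidentiality assumed -eh → razimoeh.
Attach polarity negative -ish → razimoehish.
Attach aspect habitual -ret → razimoehishret.
Apply vowel harmony: razimoehishret → razimeehishret.
Apply vowel deletion: razimeehishret → razimehishret.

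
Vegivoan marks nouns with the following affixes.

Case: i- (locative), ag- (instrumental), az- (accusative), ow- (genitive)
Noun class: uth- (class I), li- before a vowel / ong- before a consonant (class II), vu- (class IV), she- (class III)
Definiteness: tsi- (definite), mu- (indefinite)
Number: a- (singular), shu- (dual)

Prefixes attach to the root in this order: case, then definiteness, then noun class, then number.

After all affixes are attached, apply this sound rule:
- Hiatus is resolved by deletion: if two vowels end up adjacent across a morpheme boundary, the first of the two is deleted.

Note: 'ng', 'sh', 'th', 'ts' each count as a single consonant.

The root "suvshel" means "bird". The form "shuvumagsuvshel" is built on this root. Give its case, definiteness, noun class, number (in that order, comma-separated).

instrumental, indefinite, class IV, dual

Segment: shu-vu-mu-ag-suvshel.
case: ag- → instrumental.
definiteness: mu- → indefinite.
noun class: vu- → class IV.
number: shu- → dual.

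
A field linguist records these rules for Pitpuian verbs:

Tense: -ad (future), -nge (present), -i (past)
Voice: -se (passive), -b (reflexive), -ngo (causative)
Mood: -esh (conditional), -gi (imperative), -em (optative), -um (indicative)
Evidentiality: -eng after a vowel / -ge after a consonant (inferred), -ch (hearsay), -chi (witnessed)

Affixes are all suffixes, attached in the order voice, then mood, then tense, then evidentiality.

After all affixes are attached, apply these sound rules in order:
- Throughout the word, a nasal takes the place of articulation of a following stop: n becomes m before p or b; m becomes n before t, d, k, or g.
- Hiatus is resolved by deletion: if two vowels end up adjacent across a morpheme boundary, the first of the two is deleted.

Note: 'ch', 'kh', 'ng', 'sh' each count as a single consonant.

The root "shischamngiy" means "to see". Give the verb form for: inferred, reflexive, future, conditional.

shischamngiybeshadge

Attach voice reflexive -b → shischamngiyb.
Attach mood conditional -esh → shischamngiybesh.
Attach tense future -ad → shischamngiybeshad.
Attach evidentiality inferred -ge (after consonant 'd') → shischamngiybeshadge.
Nasal assimilation: no change.
Vowel deletion: no change.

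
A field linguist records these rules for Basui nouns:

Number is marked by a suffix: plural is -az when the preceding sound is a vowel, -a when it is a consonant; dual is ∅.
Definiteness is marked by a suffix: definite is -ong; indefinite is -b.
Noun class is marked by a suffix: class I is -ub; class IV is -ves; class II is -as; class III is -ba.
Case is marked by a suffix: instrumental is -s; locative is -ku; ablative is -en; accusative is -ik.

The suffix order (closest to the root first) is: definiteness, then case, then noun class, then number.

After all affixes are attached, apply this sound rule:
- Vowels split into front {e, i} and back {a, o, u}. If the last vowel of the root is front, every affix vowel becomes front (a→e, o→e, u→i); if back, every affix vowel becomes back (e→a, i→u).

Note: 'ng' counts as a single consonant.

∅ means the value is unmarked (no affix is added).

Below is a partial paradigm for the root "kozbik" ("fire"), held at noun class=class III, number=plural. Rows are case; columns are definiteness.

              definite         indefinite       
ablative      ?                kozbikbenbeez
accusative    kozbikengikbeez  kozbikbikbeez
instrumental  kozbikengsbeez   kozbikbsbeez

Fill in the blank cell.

kozbikengenbeez

Attach definiteness definite -ong → kozbikong.
Attach case ablative -en → kozbikongen.
Attach noun class class III -ba → kozbikongenba.
Attach number plural -az (after vowel 'a') → kozbikongenbaaz.
Apply vowel harmony: kozbikongenbaaz → kozbikengenbeez.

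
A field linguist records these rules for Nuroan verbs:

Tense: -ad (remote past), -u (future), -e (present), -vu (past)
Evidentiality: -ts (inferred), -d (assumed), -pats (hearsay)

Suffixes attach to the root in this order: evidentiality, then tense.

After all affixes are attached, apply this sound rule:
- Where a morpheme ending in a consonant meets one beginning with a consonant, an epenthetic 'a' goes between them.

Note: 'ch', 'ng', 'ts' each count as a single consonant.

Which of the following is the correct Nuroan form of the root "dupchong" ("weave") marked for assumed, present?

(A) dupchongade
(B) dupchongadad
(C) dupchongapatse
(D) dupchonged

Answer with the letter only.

A

Attach evidentiality assumed -d → dupchongd.
Attach tense present -e → dupchongde.
Apply epenthesis: dupchongde → dupchongade.
So the correct form is dupchongade, option (A).
(D) dupchonged is wrong: it has the affixes in the wrong order.
(B) dupchongadad is wrong: it uses remote past instead of present for tense.
(C) dupchongapatse is wrong: it uses hearsay instead of assumed for evidentiality.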